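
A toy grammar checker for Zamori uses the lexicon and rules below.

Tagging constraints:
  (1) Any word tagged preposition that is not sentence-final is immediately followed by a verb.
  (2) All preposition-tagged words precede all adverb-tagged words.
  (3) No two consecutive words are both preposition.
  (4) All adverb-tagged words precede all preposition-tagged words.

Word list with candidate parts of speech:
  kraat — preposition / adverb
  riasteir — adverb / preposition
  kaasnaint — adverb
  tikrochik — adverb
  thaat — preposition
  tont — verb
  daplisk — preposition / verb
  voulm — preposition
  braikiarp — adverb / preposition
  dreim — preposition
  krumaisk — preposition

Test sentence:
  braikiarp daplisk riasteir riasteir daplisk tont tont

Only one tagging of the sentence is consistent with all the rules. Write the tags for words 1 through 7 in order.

adverb verb adverb adverb verb verb verb

Candidates per position — 1:braikiarp {adverb,preposition}; 2:daplisk {preposition,verb}; 3:riasteir {adverb,preposition}; 4:riasteir {adverb,preposition}; 5:daplisk {preposition,verb}; 6:tont {verb}; 7:tont {verb}.
If word 2 were preposition, no tagging could satisfy rule 1; so word 2 is verb.
If word 3 were preposition, no tagging could satisfy rule 1; so word 3 is adverb.
If word 4 were preposition, no tagging could satisfy rule 2; so word 4 is adverb.
If word 5 were preposition, no tagging could satisfy rule 2; so word 5 is verb.
If word 1 were preposition, no tagging could satisfy rule 4; so word 1 is adverb.
The only consistent sequence is: adverb verb adverb adverb verb verb verb.
Verifying each rule — rule 1 ok; rule 2 ok; rule 3 ok; rule 4 ok.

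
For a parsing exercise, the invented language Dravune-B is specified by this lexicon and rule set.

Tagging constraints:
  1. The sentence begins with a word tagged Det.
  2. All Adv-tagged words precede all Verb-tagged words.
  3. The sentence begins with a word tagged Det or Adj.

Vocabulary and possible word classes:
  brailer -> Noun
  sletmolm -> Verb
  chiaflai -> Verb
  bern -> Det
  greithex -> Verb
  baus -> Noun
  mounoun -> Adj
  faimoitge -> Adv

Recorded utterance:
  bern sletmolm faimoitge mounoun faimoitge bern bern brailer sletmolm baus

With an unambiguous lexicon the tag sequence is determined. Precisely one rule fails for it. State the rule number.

2

Fixed tagging: Det Verb Adv Adj Adv Det Det Noun Verb Noun.
Rule check: R1 ✓, R2 ✗, R3 ✓.
Only rule 2 fails.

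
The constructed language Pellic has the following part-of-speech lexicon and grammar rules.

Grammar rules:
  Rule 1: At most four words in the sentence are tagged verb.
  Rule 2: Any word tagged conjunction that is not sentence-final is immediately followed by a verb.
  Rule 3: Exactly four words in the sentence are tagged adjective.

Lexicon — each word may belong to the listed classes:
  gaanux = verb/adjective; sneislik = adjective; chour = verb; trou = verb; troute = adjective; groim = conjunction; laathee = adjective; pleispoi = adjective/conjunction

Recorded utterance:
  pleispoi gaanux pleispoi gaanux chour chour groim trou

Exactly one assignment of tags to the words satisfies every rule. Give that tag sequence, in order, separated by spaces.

Candidates per position — 1:pleispoi {adjective,conjunction}; 2:gaanux {verb,adjective}; 3:pleispoi {adjective,conjunction}; 4:gaanux {verb,adjective}; 5:chour {verb}; 6:chour {verb}; 7:groim {conjunction}; 8:trou {verb}.
At position 1, choosing conjunction makes rule 3 impossible to satisfy; hence adjective.
At position 2, choosing verb makes rule 3 impossible to satisfy; hence adjective.
At position 3, choosing conjunction makes rule 3 impossible to satisfy; hence adjective.
At position 4, choosing verb makes rule 3 impossible to satisfy; hence adjective.
So the tagging must be: adjective adjective adjective adjective verb verb conjunction verb.
Rule-by-rule: rule 1 ✓; rule 2 ✓; rule 3 ✓.

adjective adjective adjective adjective verb verb conjunction verb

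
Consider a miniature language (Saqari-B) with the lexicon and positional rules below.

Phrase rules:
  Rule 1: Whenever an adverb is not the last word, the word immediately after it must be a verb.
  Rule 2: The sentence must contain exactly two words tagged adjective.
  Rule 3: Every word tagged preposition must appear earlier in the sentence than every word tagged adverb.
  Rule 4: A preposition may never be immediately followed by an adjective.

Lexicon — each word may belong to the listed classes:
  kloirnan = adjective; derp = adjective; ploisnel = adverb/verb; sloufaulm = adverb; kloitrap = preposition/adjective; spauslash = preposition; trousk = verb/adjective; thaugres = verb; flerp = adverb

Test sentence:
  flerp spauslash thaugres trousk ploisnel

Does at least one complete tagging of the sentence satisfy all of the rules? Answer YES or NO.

Candidates per position — 1:flerp {adverb}; 2:spauslash {preposition}; 3:thaugres {verb}; 4:trousk {verb,adjective}; 5:ploisnel {adverb,verb}.
Rule 1 cannot be satisfied by any choice of tags from the lexicon.
So there is no consistent tagging.

NO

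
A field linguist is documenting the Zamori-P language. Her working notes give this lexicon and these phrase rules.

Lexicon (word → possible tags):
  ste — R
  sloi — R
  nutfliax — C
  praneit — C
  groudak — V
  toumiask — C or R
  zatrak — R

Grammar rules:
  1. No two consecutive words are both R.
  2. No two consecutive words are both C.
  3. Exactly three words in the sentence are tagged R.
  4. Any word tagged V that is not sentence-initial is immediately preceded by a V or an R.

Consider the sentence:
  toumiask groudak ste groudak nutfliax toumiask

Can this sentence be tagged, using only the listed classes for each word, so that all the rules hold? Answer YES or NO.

YES

Candidates per position — 1:toumiask {C,R}; 2:groudak {V}; 3:ste {R}; 4:groudak {V}; 5:nutfliax {C}; 6:toumiask {C,R}.
One satisfying assignment: R V R V C R.
Verifying each rule — rule 1 holds; rule 2 holds; rule 3 holds; rule 4 holds.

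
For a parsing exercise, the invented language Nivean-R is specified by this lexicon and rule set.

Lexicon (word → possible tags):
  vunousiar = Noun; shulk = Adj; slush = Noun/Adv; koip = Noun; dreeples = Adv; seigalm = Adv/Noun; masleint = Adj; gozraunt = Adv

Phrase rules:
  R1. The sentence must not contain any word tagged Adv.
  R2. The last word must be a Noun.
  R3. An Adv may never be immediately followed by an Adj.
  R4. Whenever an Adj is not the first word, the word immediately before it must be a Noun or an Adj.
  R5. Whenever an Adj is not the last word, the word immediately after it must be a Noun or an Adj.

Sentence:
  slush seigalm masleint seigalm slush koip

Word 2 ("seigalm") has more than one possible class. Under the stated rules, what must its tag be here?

Candidates per position — 1:slush {Noun,Adv}; 2:seigalm {Adv,Noun}; 3:masleint {Adj}; 4:seigalm {Adv,Noun}; 5:slush {Noun,Adv}; 6:koip {Noun}.
At position 1, choosing Adv makes rule 1 impossible to satisfy; hence Noun.
At position 2, choosing Adv makes rule 1 impossible to satisfy; hence Noun.
At position 4, choosing Adv makes rule 1 impossible to satisfy; hence Noun.
At position 5, choosing Adv makes rule 1 impossible to satisfy; hence Noun.
The only consistent sequence is: Noun Noun Adj Noun Noun Noun.
Checking: rule 1 ✓; rule 2 ✓; rule 3 ✓; rule 4 ✓; rule 5 ✓.

Noun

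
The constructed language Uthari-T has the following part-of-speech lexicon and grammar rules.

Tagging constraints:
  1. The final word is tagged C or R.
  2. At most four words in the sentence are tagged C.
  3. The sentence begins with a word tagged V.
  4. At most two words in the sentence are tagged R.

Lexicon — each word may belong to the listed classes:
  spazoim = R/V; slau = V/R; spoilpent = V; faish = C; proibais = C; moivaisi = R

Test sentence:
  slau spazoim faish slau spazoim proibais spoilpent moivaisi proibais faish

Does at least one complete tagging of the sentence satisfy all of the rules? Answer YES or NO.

YES

Candidates per position — 1:slau {V,R}; 2:spazoim {R,V}; 3:faish {C}; 4:slau {V,R}; 5:spazoim {R,V}; 6:proibais {C}; 7:spoilpent {V}; 8:moivaisi {R}; 9:proibais {C}; 10:faish {C}.
One satisfying assignment: V V C V V C V R C C.
Rule-by-rule: rule 1 satisfied; rule 2 satisfied; rule 3 satisfied; rule 4 satisfied.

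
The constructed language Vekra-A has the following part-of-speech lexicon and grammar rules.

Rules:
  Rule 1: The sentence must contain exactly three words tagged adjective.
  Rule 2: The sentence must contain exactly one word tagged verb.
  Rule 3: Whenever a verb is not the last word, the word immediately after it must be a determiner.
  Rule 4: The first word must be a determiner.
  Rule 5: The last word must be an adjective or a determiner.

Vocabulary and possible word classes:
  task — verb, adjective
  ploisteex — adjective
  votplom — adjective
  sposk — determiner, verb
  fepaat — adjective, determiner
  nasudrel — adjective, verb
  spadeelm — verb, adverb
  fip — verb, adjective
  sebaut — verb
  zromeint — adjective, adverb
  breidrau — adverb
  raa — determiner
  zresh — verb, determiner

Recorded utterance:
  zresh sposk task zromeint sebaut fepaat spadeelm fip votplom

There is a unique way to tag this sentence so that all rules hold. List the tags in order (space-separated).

determiner determiner adjective adverb verb determiner adverb adjective adjective

Candidates per position — 1:zresh {verb,determiner}; 2:sposk {determiner,verb}; 3:task {verb,adjective}; 4:zromeint {adjective,adverb}; 5:sebaut {verb}; 6:fepaat {adjective,determiner}; 7:spadeelm {verb,adverb}; 8:fip {verb,adjective}; 9:votplom {adjective}.
If word 1 were verb, no tagging could satisfy rule 2; so word 1 is determiner.
If word 2 were verb, no tagging could satisfy rule 2; so word 2 is determiner.
If word 3 were verb, no tagging could satisfy rule 2; so word 3 is adjective.
If word 6 were adjective, no tagging could satisfy rule 3; so word 6 is determiner.
If word 7 were verb, no tagging could satisfy rule 2; so word 7 is adverb.
If word 8 were verb, no tagging could satisfy rule 2; so word 8 is adjective.
If word 4 were adjective, no tagging could satisfy rule 1; so word 4 is adverb.
So the tagging must be: determiner determiner adjective adverb verb determiner adverb adjective adjective.
Checking: rule 1 ✓; rule 2 ✓; rule 3 ✓; rule 4 ✓; rule 5 ✓.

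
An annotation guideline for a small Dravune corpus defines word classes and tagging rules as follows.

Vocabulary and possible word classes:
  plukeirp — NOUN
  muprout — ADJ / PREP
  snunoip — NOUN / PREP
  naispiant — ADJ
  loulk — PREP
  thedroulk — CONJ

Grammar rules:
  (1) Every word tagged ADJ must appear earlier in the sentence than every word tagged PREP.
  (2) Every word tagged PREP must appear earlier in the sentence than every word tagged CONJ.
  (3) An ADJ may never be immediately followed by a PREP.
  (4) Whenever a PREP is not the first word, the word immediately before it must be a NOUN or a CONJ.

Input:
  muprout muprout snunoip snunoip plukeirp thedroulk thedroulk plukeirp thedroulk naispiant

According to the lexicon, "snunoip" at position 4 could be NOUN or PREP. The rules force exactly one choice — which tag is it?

NOUN

Candidates per position — 1:muprout {ADJ,PREP}; 2:muprout {ADJ,PREP}; 3:snunoip {NOUN,PREP}; 4:snunoip {NOUN,PREP}; 5:plukeirp {NOUN}; 6:thedroulk {CONJ}; 7:thedroulk {CONJ}; 8:plukeirp {NOUN}; 9:thedroulk {CONJ}; 10:naispiant {ADJ}.
If word 1 were PREP, no tagging could satisfy rule 1; so word 1 is ADJ.
If word 2 were PREP, no tagging could satisfy rule 1; so word 2 is ADJ.
If word 3 were PREP, no tagging could satisfy rule 1; so word 3 is NOUN.
If word 4 were PREP, no tagging could satisfy rule 1; so word 4 is NOUN.
The only consistent sequence is: ADJ ADJ NOUN NOUN NOUN CONJ CONJ NOUN CONJ ADJ.
Checking: rule 1 holds; rule 2 holds; rule 3 holds; rule 4 holds.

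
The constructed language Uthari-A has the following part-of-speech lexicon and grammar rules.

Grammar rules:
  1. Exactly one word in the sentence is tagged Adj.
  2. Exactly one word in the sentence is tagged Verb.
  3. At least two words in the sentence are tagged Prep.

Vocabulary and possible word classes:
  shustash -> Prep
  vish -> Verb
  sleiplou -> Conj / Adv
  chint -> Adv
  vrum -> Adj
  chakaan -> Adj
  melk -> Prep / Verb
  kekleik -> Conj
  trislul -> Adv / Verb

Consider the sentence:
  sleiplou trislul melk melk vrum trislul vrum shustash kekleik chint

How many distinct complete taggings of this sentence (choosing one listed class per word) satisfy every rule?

0

Candidates per position — 1:sleiplou {Conj,Adv}; 2:trislul {Adv,Verb}; 3:melk {Prep,Verb}; 4:melk {Prep,Verb}; 5:vrum {Adj}; 6:trislul {Adv,Verb}; 7:vrum {Adj}; 8:shustash {Prep}; 9:kekleik {Conj}; 10:chint {Adv}.
There are 32 candidate sequences in total.
Rule 1 cannot be satisfied by any choice of tags from the lexicon.
So there is no consistent tagging.
Count = 0.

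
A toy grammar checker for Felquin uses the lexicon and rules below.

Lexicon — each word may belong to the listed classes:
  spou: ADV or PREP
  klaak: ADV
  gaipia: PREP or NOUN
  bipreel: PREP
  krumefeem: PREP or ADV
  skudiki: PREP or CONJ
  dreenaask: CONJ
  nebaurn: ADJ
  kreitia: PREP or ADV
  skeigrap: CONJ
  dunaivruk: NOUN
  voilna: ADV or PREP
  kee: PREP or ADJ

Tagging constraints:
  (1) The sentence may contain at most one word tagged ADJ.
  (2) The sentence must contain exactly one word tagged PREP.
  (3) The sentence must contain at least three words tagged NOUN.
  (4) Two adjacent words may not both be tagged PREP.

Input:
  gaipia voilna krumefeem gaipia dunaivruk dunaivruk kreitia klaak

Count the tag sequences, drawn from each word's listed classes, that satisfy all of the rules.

5

Candidates per position — 1:gaipia {PREP,NOUN}; 2:voilna {ADV,PREP}; 3:krumefeem {PREP,ADV}; 4:gaipia {PREP,NOUN}; 5:dunaivruk {NOUN}; 6:dunaivruk {NOUN}; 7:kreitia {PREP,ADV}; 8:klaak {ADV}.
There are 32 candidate sequences in total.
The sequences that satisfy every rule: PREP ADV ADV NOUN NOUN NOUN ADV ADV; NOUN ADV PREP NOUN NOUN NOUN ADV ADV; NOUN ADV ADV PREP NOUN NOUN ADV ADV; NOUN ADV ADV NOUN NOUN NOUN PREP ADV; NOUN PREP ADV NOUN NOUN NOUN ADV ADV.
Count = 5.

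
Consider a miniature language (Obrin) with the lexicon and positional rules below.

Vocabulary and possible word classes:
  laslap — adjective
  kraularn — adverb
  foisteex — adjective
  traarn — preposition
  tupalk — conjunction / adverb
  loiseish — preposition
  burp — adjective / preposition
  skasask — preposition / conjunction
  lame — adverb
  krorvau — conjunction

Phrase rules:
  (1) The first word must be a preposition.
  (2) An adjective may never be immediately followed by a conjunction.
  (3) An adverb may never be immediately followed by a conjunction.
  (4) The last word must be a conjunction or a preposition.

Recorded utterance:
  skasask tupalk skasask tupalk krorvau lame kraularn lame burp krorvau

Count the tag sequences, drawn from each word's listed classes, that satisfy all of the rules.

Candidates per position — 1:skasask {preposition,conjunction}; 2:tupalk {conjunction,adverb}; 3:skasask {preposition,conjunction}; 4:tupalk {conjunction,adverb}; 5:krorvau {conjunction}; 6:lame {adverb}; 7:kraularn {adverb}; 8:lame {adverb}; 9:burp {adjective,preposition}; 10:krorvau {conjunction}.
There are 32 candidate sequences in total.
The sequences that satisfy every rule: preposition conjunction preposition conjunction conjunction adverb adverb adverb preposition conjunction; preposition conjunction conjunction conjunction conjunction adverb adverb adverb preposition conjunction; preposition adverb preposition conjunction conjunction adverb adverb adverb preposition conjunction.
Count = 3.

3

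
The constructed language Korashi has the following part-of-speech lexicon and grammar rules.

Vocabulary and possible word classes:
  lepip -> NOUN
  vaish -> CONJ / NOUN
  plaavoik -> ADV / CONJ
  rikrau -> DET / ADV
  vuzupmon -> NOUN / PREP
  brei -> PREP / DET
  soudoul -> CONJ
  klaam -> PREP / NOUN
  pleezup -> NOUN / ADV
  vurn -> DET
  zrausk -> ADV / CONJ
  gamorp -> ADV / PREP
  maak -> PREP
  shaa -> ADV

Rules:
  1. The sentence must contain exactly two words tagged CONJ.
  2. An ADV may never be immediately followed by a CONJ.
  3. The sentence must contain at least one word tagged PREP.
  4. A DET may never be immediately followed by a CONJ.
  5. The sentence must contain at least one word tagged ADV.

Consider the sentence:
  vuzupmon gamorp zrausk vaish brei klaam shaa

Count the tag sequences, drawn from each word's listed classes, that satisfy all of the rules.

Candidates per position — 1:vuzupmon {NOUN,PREP}; 2:gamorp {ADV,PREP}; 3:zrausk {ADV,CONJ}; 4:vaish {CONJ,NOUN}; 5:brei {PREP,DET}; 6:klaam {PREP,NOUN}; 7:shaa {ADV}.
There are 64 candidate sequences in total.
Checking each against the rules leaves 8 sequences.
Count = 8.

8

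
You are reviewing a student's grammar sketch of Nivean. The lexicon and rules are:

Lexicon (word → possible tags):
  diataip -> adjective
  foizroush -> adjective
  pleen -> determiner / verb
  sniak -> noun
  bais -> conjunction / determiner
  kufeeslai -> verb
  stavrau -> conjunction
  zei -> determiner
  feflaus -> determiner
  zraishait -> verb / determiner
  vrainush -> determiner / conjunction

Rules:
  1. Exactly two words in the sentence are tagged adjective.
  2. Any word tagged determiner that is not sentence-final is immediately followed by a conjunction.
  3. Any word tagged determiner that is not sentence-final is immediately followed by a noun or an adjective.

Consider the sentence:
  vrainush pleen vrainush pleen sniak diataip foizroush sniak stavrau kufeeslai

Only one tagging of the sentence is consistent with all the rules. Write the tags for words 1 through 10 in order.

conjunction verb conjunction verb noun adjective adjective noun conjunction verb

Candidates per position — 1:vrainush {determiner,conjunction}; 2:pleen {determiner,verb}; 3:vrainush {determiner,conjunction}; 4:pleen {determiner,verb}; 5:sniak {noun}; 6:diataip {adjective}; 7:foizroush {adjective}; 8:sniak {noun}; 9:stavrau {conjunction}; 10:kufeeslai {verb}.
Word 1 cannot be determiner — rule 2 would then fail for every completion. It is conjunction.
Word 2 cannot be determiner — rule 3 would then fail for every completion. It is verb.
Word 3 cannot be determiner — rule 2 would then fail for every completion. It is conjunction.
Word 4 cannot be determiner — rule 2 would then fail for every completion. It is verb.
The unique satisfying tagging is: conjunction verb conjunction verb noun adjective adjective noun conjunction verb.
Verifying each rule — rule 1 satisfied; rule 2 satisfied; rule 3 satisfied.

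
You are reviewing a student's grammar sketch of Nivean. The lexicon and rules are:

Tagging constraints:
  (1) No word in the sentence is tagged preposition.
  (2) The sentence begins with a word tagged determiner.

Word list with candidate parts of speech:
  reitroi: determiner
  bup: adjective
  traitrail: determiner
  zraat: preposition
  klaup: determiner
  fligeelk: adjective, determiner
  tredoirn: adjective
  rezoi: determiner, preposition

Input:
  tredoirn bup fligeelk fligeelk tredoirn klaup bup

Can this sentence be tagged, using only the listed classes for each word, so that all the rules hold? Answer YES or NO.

Candidates per position — 1:tredoirn {adjective}; 2:bup {adjective}; 3:fligeelk {adjective,determiner}; 4:fligeelk {adjective,determiner}; 5:tredoirn {adjective}; 6:klaup {determiner}; 7:bup {adjective}.
Rule 2 cannot be satisfied by any choice of tags from the lexicon.
So there is no consistent tagging.

NO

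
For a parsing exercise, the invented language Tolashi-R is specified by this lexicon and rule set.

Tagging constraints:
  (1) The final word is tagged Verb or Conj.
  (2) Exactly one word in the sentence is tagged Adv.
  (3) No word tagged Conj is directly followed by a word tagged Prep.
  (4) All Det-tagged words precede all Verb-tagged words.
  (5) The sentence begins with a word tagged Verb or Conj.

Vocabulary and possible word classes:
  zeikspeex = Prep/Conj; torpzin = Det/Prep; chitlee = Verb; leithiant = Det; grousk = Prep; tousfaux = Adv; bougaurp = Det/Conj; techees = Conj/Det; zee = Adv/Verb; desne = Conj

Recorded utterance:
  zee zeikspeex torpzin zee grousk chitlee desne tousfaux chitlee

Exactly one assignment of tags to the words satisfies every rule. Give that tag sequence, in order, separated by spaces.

Verb Prep Prep Verb Prep Verb Conj Adv Verb

Candidates per position — 1:zee {Adv,Verb}; 2:zeikspeex {Prep,Conj}; 3:torpzin {Det,Prep}; 4:zee {Adv,Verb}; 5:grousk {Prep}; 6:chitlee {Verb}; 7:desne {Conj}; 8:tousfaux {Adv}; 9:chitlee {Verb}.
Position 1: tagging it Adv would leave rule 2 unsatisfiable, so it must be Verb.
Position 3: tagging it Det would leave rule 4 unsatisfiable, so it must be Prep.
Position 4: tagging it Adv would leave rule 2 unsatisfiable, so it must be Verb.
Position 2: tagging it Conj would leave rule 3 unsatisfiable, so it must be Prep.
So the tagging must be: Verb Prep Prep Verb Prep Verb Conj Adv Verb.
Verifying each rule — rule 1 ok; rule 2 ok; rule 3 ok; rule 4 ok; rule 5 ok.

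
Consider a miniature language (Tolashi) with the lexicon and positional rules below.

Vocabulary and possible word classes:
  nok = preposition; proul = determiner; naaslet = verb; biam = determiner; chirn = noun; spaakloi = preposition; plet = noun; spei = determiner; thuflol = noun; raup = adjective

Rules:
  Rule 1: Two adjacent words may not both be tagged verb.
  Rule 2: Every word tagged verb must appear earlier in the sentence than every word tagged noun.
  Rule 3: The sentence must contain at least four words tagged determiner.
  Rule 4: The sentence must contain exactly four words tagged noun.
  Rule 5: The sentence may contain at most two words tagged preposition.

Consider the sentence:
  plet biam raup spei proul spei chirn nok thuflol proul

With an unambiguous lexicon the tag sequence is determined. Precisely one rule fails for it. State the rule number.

4

Fixed tagging: noun determiner adjective determiner determiner determiner noun preposition noun determiner.
Rule check: R1 pass, R2 pass, R3 pass, R4 fail, R5 pass.
Only rule 4 fails.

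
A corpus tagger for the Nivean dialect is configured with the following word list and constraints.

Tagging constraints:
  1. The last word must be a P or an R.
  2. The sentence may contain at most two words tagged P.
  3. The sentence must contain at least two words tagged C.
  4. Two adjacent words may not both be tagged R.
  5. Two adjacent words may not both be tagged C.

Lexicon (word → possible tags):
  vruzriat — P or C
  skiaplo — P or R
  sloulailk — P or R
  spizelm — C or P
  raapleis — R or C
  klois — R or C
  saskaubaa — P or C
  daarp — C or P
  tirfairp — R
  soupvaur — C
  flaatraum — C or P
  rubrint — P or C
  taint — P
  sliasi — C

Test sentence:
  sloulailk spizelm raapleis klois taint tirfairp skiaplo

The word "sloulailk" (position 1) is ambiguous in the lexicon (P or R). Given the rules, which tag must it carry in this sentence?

Candidates per position — 1:sloulailk {P,R}; 2:spizelm {C,P}; 3:raapleis {R,C}; 4:klois {R,C}; 5:taint {P}; 6:tirfairp {R}; 7:skiaplo {P,R}.
At position 7, choosing R makes rule 4 impossible to satisfy; hence P.
At position 1, choosing P makes rule 2 impossible to satisfy; hence R.
At position 2, choosing P makes rule 2 impossible to satisfy; hence C.
At position 3, choosing C makes rule 5 impossible to satisfy; hence R.
At position 4, choosing R makes rule 3 impossible to satisfy; hence C.
The only consistent sequence is: R C R C P R P.
Check: rule 1 ✓; rule 2 ✓; rule 3 ✓; rule 4 ✓; rule 5 ✓.

R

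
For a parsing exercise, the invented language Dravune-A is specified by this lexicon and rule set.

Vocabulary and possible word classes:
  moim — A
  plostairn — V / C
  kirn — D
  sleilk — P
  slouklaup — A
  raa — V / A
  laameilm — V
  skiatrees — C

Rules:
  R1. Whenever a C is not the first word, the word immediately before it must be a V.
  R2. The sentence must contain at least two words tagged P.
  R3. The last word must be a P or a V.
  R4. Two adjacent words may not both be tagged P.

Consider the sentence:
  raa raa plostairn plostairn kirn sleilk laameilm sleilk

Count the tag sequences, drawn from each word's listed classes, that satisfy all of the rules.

Candidates per position — 1:raa {V,A}; 2:raa {V,A}; 3:plostairn {V,C}; 4:plostairn {V,C}; 5:kirn {D}; 6:sleilk {P}; 7:laameilm {V}; 8:sleilk {P}.
There are 16 candidate sequences in total.
Checking each against the rules leaves 10 sequences.
Count = 10.

10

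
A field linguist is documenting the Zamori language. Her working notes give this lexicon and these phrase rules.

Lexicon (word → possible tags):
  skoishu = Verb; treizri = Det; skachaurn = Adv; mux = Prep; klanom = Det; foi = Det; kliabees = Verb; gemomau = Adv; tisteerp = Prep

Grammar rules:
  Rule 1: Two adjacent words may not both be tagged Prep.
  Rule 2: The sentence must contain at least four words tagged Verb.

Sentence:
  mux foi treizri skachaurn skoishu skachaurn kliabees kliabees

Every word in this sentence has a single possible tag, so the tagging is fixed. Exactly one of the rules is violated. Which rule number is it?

2

Fixed tagging: Prep Det Det Adv Verb Adv Verb Verb.
Checking each rule: R1 pass, R2 fail.
Only rule 2 fails.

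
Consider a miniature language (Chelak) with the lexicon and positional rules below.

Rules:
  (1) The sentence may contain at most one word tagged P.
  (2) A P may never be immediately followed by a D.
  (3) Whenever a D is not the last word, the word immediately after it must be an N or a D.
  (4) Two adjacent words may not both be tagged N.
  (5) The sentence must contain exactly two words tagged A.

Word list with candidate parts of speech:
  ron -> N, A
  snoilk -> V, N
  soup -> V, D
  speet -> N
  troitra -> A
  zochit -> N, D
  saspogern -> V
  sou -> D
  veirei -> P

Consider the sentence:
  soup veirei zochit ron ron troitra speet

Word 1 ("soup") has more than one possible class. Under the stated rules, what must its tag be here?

Candidates per position — 1:soup {V,D}; 2:veirei {P}; 3:zochit {N,D}; 4:ron {N,A}; 5:ron {N,A}; 6:troitra {A}; 7:speet {N}.
At position 1, choosing D makes rule 3 impossible to satisfy; hence V.
At position 3, choosing D makes rule 2 impossible to satisfy; hence N.
At position 4, choosing N makes rule 4 impossible to satisfy; hence A.
At position 5, choosing A makes rule 5 impossible to satisfy; hence N.
So the tagging must be: V P N A N A N.
Verifying each rule — rule 1 ok; rule 2 ok; rule 3 ok; rule 4 ok; rule 5 ok.

V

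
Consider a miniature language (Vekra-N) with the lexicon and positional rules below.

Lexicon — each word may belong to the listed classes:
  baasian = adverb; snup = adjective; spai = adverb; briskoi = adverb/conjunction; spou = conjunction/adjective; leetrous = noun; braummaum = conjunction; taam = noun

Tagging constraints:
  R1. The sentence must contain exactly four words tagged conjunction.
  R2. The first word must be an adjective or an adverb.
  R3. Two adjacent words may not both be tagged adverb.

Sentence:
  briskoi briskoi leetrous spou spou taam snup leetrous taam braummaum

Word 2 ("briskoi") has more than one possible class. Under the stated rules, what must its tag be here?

conjunction

Candidates per position — 1:briskoi {adverb,conjunction}; 2:briskoi {adverb,conjunction}; 3:leetrous {noun}; 4:spou {conjunction,adjective}; 5:spou {conjunction,adjective}; 6:taam {noun}; 7:snup {adjective}; 8:leetrous {noun}; 9:taam {noun}; 10:braummaum {conjunction}.
Position 1: conjunction is ruled out by rule 2; that leaves adverb.
Position 2: adverb is ruled out by rule 1; that leaves conjunction.
Position 4: adjective is ruled out by rule 1; that leaves conjunction.
Position 5: adjective is ruled out by rule 1; that leaves conjunction.
The only consistent sequence is: adverb conjunction noun conjunction conjunction noun adjective noun noun conjunction.
Verifying each rule — rule 1 ok; rule 2 ok; rule 3 ok.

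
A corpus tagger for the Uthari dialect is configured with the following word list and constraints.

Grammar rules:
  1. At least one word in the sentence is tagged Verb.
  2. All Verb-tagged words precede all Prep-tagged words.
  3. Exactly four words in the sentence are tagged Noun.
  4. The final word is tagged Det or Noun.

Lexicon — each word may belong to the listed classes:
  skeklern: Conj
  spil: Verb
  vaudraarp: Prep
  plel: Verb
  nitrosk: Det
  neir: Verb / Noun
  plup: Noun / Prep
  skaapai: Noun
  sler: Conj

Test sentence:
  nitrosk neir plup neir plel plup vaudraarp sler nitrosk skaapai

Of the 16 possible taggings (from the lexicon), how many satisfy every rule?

Candidates per position — 1:nitrosk {Det}; 2:neir {Verb,Noun}; 3:plup {Noun,Prep}; 4:neir {Verb,Noun}; 5:plel {Verb}; 6:plup {Noun,Prep}; 7:vaudraarp {Prep}; 8:sler {Conj}; 9:nitrosk {Det}; 10:skaapai {Noun}.
There are 16 candidate sequences in total.
The sequences that satisfy every rule: Det Verb Noun Noun Verb Noun Prep Conj Det Noun; Det Noun Noun Verb Verb Noun Prep Conj Det Noun; Det Noun Noun Noun Verb Prep Prep Conj Det Noun.
Count = 3.

3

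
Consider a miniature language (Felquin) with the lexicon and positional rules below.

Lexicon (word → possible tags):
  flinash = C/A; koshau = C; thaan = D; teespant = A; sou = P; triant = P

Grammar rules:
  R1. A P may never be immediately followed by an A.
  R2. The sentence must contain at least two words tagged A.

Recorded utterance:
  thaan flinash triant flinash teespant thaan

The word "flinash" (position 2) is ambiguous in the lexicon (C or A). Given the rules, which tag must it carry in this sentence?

A

Candidates per position — 1:thaan {D}; 2:flinash {C,A}; 3:triant {P}; 4:flinash {C,A}; 5:teespant {A}; 6:thaan {D}.
If word 4 were A, no tagging could satisfy rule 1; so word 4 is C.
If word 2 were C, no tagging could satisfy rule 2; so word 2 is A.
So the tagging must be: D A P C A D.
Check: rule 1 holds; rule 2 holds.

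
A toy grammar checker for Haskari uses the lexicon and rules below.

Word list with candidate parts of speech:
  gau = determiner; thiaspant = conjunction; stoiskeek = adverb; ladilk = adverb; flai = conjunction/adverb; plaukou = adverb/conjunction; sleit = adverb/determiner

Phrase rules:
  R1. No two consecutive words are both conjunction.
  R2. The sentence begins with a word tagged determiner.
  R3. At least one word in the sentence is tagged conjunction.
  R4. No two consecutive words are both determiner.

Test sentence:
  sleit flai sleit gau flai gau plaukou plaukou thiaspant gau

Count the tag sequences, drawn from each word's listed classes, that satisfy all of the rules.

Candidates per position — 1:sleit {adverb,determiner}; 2:flai {conjunction,adverb}; 3:sleit {adverb,determiner}; 4:gau {determiner}; 5:flai {conjunction,adverb}; 6:gau {determiner}; 7:plaukou {adverb,conjunction}; 8:plaukou {adverb,conjunction}; 9:thiaspant {conjunction}; 10:gau {determiner}.
There are 64 candidate sequences in total.
Checking each against the rules leaves 8 sequences.
Count = 8.

8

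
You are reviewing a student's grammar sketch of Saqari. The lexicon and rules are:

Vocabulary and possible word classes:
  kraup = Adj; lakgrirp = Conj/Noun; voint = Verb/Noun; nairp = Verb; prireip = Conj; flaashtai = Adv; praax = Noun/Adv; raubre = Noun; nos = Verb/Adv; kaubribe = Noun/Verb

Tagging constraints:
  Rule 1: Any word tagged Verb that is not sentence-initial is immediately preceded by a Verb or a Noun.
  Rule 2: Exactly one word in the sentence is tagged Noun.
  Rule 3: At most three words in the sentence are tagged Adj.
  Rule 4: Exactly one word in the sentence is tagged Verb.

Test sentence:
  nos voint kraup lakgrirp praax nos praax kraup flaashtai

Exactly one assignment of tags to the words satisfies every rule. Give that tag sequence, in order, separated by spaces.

Verb Noun Adj Conj Adv Adv Adv Adj Adv

Candidates per position — 1:nos {Verb,Adv}; 2:voint {Verb,Noun}; 3:kraup {Adj}; 4:lakgrirp {Conj,Noun}; 5:praax {Noun,Adv}; 6:nos {Verb,Adv}; 7:praax {Noun,Adv}; 8:kraup {Adj}; 9:flaashtai {Adv}.
The remaining ambiguous positions (1, 2, 4, 5, 6, 7) are resolved jointly — only one combination satisfies every rule.
The only consistent sequence is: Verb Noun Adj Conj Adv Adv Adv Adj Adv.
Checking: rule 1 ok; rule 2 ok; rule 3 ok; rule 4 ok.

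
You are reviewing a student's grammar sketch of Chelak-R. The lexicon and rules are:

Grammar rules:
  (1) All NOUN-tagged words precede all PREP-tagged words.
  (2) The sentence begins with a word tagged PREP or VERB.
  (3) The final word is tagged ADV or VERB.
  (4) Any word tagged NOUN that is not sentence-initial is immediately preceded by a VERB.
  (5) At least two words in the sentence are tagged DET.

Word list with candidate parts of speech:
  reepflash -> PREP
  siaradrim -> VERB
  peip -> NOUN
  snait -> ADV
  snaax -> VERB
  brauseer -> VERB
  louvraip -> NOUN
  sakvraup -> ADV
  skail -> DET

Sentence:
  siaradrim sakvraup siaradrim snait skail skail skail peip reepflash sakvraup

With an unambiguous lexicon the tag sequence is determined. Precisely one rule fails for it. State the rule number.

4

Fixed tagging: VERB ADV VERB ADV DET DET DET NOUN PREP ADV.
Rule check: R1 pass, R2 pass, R3 pass, R4 fail, R5 pass.
Only rule 4 fails.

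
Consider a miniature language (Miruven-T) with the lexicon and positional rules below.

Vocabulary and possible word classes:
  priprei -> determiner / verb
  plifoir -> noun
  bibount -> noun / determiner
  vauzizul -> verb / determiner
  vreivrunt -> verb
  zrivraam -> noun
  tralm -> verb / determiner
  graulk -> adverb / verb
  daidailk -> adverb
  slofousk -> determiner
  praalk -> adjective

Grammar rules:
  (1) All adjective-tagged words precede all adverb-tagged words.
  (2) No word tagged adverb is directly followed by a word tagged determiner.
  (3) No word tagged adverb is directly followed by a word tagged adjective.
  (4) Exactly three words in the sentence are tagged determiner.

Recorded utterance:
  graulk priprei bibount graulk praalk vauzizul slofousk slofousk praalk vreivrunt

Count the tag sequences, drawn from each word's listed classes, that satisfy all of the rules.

Candidates per position — 1:graulk {adverb,verb}; 2:priprei {determiner,verb}; 3:bibount {noun,determiner}; 4:graulk {adverb,verb}; 5:praalk {adjective}; 6:vauzizul {verb,determiner}; 7:slofousk {determiner}; 8:slofousk {determiner}; 9:praalk {adjective}; 10:vreivrunt {verb}.
There are 32 candidate sequences in total.
The sequences that satisfy every rule: verb determiner noun verb adjective verb determiner determiner adjective verb; verb verb noun verb adjective determiner determiner determiner adjective verb; verb verb determiner verb adjective verb determiner determiner adjective verb.
Count = 3.

3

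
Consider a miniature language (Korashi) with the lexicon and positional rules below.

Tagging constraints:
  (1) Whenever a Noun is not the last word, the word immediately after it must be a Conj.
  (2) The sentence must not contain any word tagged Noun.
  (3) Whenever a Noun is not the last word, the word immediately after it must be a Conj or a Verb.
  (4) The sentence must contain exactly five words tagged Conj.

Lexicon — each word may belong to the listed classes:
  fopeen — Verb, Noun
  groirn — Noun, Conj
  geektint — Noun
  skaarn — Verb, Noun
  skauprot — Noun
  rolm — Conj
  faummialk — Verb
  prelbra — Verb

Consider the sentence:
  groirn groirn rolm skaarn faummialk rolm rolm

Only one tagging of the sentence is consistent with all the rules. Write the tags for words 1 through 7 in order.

Conj Conj Conj Verb Verb Conj Conj

Candidates per position — 1:groirn {Noun,Conj}; 2:groirn {Noun,Conj}; 3:rolm {Conj}; 4:skaarn {Verb,Noun}; 5:faummialk {Verb}; 6:rolm {Conj}; 7:rolm {Conj}.
Position 1: tagging it Noun would leave rule 2 unsatisfiable, so it must be Conj.
Position 2: tagging it Noun would leave rule 2 unsatisfiable, so it must be Conj.
Position 4: tagging it Noun would leave rule 1 unsatisfiable, so it must be Verb.
So the tagging must be: Conj Conj Conj Verb Verb Conj Conj.
Verifying each rule — rule 1 ok; rule 2 ok; rule 3 ok; rule 4 ok.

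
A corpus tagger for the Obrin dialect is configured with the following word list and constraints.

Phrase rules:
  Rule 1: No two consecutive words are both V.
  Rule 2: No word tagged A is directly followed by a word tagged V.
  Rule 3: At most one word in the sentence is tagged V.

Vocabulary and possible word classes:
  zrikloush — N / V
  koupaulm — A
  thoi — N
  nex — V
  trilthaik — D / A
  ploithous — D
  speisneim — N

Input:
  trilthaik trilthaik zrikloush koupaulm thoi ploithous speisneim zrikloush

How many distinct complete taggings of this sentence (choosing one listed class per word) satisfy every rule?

10

Candidates per position — 1:trilthaik {D,A}; 2:trilthaik {D,A}; 3:zrikloush {N,V}; 4:koupaulm {A}; 5:thoi {N}; 6:ploithous {D}; 7:speisneim {N}; 8:zrikloush {N,V}.
There are 16 candidate sequences in total.
Checking each against the rules leaves 10 sequences.
Count = 10.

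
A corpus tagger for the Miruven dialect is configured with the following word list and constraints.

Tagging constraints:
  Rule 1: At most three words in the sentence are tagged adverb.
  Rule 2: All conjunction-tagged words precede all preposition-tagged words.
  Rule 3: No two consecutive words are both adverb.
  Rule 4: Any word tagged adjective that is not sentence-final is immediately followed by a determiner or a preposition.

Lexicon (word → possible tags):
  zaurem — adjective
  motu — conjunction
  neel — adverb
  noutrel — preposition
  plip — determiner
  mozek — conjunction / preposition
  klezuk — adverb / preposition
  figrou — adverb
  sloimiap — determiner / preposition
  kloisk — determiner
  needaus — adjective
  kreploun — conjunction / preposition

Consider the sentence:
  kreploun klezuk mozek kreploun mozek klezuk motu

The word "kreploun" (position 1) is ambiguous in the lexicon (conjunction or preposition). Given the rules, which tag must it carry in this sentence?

Candidates per position — 1:kreploun {conjunction,preposition}; 2:klezuk {adverb,preposition}; 3:mozek {conjunction,preposition}; 4:kreploun {conjunction,preposition}; 5:mozek {conjunction,preposition}; 6:klezuk {adverb,preposition}; 7:motu {conjunction}.
Word 1 cannot be preposition — rule 2 would then fail for every completion. It is conjunction.
Word 2 cannot be preposition — rule 2 would then fail for every completion. It is adverb.
Word 3 cannot be preposition — rule 2 would then fail for every completion. It is conjunction.
Word 4 cannot be preposition — rule 2 would then fail for every completion. It is conjunction.
Word 5 cannot be preposition — rule 2 would then fail for every completion. It is conjunction.
Word 6 cannot be preposition — rule 2 would then fail for every completion. It is adverb.
The only consistent sequence is: conjunction adverb conjunction conjunction conjunction adverb conjunction.
Checking: rule 1 holds; rule 2 holds; rule 3 holds; rule 4 holds.

conjunction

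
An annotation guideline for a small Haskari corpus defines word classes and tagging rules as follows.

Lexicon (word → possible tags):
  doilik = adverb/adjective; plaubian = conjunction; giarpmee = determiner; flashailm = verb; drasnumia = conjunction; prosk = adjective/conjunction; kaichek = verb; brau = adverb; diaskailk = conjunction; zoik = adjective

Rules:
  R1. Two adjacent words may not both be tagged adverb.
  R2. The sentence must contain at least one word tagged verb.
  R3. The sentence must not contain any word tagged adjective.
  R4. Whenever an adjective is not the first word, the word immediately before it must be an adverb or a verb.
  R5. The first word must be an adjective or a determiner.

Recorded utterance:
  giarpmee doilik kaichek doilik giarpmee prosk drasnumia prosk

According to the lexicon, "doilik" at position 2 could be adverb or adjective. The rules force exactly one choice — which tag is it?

adverb

Candidates per position — 1:giarpmee {determiner}; 2:doilik {adverb,adjective}; 3:kaichek {verb}; 4:doilik {adverb,adjective}; 5:giarpmee {determiner}; 6:prosk {adjective,conjunction}; 7:drasnumia {conjunction}; 8:prosk {adjective,conjunction}.
Word 2 cannot be adjective — rule 3 would then fail for every completion. It is adverb.
Word 4 cannot be adjective — rule 3 would then fail for every completion. It is adverb.
Word 6 cannot be adjective — rule 3 would then fail for every completion. It is conjunction.
Word 8 cannot be adjective — rule 3 would then fail for every completion. It is conjunction.
The only consistent sequence is: determiner adverb verb adverb determiner conjunction conjunction conjunction.
Check: rule 1 holds; rule 2 holds; rule 3 holds; rule 4 holds; rule 5 holds.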